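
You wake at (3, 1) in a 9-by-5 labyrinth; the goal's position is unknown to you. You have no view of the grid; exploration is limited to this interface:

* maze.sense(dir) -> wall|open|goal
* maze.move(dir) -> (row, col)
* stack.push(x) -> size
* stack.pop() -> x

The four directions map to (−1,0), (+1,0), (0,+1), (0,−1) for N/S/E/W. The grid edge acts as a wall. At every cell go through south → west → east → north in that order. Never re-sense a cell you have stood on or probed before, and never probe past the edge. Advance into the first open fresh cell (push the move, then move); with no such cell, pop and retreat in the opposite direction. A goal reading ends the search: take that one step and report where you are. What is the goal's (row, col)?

I use sense passing dir=south, which returns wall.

Calling sense passing dir=west, giving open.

I invoke push passing x=west, : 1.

I use move passing dir=west, yielding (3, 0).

Next I call sense passing dir=south, and see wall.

Calling sense passing dir=north, — result: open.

Using push passing x=north, — result: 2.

I use move passing dir=north, — result: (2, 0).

Invoking sense passing dir=east, and see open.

I invoke push passing x=east, — result: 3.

Invoking move passing dir=east, → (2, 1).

Then sense passing dir=east, and get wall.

I invoke sense passing dir=north, and get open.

Invoking push passing x=north, — result: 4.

I run move passing dir=north, — result: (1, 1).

Calling sense passing dir=west, → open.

Now I run push passing x=west, and see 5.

Using move passing dir=west, and get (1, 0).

I run sense passing dir=north, and see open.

I invoke push passing x=north, : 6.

I try move passing dir=north, giving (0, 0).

Using sense passing dir=east, which returns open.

I run push passing x=east, which returns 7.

I try move passing dir=east, and see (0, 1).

Next I call sense passing dir=east, and get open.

I run push passing x=east, giving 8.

Calling move passing dir=east, : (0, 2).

Then sense passing dir=south, → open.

Using push passing x=south, and get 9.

I try move passing dir=south, and observe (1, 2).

I try sense passing dir=east, which returns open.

I run push passing x=east, — result: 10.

Then move passing dir=east, → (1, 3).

Using sense passing dir=south, which returns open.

Next I call push passing x=south, and observe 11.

I try move passing dir=south, and observe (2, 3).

Then sense passing dir=south, — result: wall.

I use sense passing dir=east, which returns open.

I use push passing x=east, and see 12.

Then move passing dir=east, yielding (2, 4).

I invoke sense passing dir=south, and see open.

I try push passing x=south, giving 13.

Calling move passing dir=south, yielding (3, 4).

Now I run sense passing dir=south, and observe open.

Using push passing x=south, : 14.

Using move passing dir=south, : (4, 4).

Now I run sense passing dir=south, and observe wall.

Calling sense passing dir=west, and observe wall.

Using pop, and get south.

I try move passing dir=north, — result: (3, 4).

Next I call pop(), and get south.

Invoking move passing dir=north, giving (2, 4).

Now I run sense passing dir=north, which returns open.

I call push passing x=north, and observe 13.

Calling move passing dir=north, giving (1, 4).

Now I run sense passing dir=north, and get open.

Then push passing x=north, : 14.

Next I call move passing dir=north, : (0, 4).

Using sense passing dir=west, giving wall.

I call pop, and see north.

I use move passing dir=south, and see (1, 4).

Next I call pop(), which returns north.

I call move passing dir=south, and get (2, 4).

I invoke pop, : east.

I use move passing dir=west, which returns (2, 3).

Using pop, : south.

I run move passing dir=north, : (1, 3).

I use pop, and see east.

I invoke move passing dir=west, → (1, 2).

I run pop, → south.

I invoke move passing dir=north, which returns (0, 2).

I use pop, and see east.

I call move passing dir=west, yielding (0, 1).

I run pop(), yielding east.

I call move passing dir=west, : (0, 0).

Then pop(), giving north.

Next I call move passing dir=south, and see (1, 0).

Invoking pop(), and see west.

Then move passing dir=east, → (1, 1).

I try pop(), and observe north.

I run move passing dir=south, → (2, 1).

Then pop(), and observe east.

Invoking move passing dir=west, and see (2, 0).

I invoke pop, and get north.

Using move passing dir=south, → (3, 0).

I run pop, and see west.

Then move passing dir=east, which returns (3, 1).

I call sense passing dir=east, — result: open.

Using push passing x=east, : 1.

I run move passing dir=east, and observe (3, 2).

Calling sense passing dir=south, yielding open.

Using push passing x=south, yielding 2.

I call move passing dir=south, and get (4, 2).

Then sense passing dir=south, giving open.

Next I call push passing x=south, and get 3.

Then move passing dir=south, : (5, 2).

Using sense passing dir=south, yielding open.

Now I run push passing x=south, and get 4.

I invoke move passing dir=south, and observe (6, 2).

I call sense passing dir=south, giving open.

I try push passing x=south, — result: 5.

Invoking move passing dir=south, yielding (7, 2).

Then sense passing dir=south, — result: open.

Invoking push passing x=south, : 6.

Invoking move passing dir=south, yielding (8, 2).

I run sense passing dir=west, : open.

Using push passing x=west, → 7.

Invoking move passing dir=west, which returns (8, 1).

I run sense passing dir=west, and observe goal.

Calling move passing dir=west, and observe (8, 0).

Answer: (8, 0)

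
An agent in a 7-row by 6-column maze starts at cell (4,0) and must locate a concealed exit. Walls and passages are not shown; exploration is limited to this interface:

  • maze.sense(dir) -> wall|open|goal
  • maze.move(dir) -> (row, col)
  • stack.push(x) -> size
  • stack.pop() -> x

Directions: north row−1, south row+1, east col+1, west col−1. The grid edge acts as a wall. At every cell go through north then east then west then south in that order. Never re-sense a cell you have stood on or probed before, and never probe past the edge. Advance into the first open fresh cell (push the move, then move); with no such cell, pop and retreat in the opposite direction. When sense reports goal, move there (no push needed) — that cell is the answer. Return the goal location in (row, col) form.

# maze.sense(dir=north) => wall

# maze.sense(dir=east) => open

# stack.push(x=east) => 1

# maze.move(dir=east) => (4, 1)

# maze.sense(dir=north) => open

# stack.push(x=north) => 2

# maze.move(dir=north) => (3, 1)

# maze.sense(dir=north) => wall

# maze.sense(dir=east) => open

# stack.push(x=east) => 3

# maze.move(dir=east) => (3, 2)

# maze.sense(dir=north) => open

# stack.push(x=north) => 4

# maze.move(dir=north) => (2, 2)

# maze.sense(dir=north) => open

# stack.push(x=north) => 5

# maze.move(dir=north) => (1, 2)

# maze.sense(dir=north) => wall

# maze.sense(dir=east) => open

# stack.push(x=east) => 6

# maze.move(dir=east) => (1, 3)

# maze.sense(dir=north) => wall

# maze.sense(dir=east) => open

# stack.push(x=east) => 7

# maze.move(dir=east) => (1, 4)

# maze.sense(dir=north) => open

# stack.push(x=north) => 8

# maze.move(dir=north) => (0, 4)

# maze.sense(dir=east) => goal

# maze.move(dir=east) => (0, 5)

Answer: (0, 5)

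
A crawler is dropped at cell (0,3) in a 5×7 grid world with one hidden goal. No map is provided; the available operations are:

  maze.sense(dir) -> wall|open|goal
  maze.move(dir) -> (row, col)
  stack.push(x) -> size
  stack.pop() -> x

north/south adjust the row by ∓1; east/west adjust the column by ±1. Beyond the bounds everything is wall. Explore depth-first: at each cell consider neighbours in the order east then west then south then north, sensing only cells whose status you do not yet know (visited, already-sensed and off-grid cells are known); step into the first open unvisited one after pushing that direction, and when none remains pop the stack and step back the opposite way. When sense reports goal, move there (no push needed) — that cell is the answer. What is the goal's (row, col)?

Step: maze.sense[dir: east]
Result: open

Step: stack.push[x: east]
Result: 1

Step: maze.move[dir: east]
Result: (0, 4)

Step: maze.sense[dir: east]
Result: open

Step: stack.push[x: east]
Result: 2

Step: maze.move[dir: east]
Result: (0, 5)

Step: maze.sense[dir: east]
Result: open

Step: stack.push[x: east]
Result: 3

Step: maze.move[dir: east]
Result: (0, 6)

Step: maze.sense[dir: south]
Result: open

Step: stack.push[x: south]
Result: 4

Step: maze.move[dir: south]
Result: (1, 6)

Step: maze.sense[dir: west]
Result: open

Step: stack.push[x: west]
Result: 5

Step: maze.move[dir: west]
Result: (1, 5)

Step: maze.sense[dir: west]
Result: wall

Step: maze.sense[dir: south]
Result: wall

Step: stack.pop[]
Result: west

Step: maze.move[dir: east]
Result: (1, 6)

Step: maze.sense[dir: south]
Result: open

Step: stack.push[x: south]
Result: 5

Step: maze.move[dir: south]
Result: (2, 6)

Step: maze.sense[dir: south]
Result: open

Step: stack.push[x: south]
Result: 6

Step: maze.move[dir: south]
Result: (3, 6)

Step: maze.sense[dir: west]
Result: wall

Step: maze.sense[dir: south]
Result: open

Step: stack.push[x: south]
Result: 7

Step: maze.move[dir: south]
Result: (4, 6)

Step: maze.sense[dir: west]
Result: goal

Step: maze.move[dir: west]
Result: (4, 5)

Answer: (4, 5)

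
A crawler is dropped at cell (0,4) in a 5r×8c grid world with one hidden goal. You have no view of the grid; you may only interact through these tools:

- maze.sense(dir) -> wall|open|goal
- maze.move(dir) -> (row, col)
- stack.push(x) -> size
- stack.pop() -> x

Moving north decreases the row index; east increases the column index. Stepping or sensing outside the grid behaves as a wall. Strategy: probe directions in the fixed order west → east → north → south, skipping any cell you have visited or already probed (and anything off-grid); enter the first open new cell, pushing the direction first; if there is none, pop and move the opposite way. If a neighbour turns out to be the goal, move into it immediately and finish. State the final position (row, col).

Step: maze.sense[dir: west]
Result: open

Step: stack.push[x: west]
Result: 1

Step: maze.move[dir: west]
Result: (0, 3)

Step: maze.sense[dir: west]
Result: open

Step: stack.push[x: west]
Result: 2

Step: maze.move[dir: west]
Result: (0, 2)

Step: maze.sense[dir: west]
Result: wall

Step: maze.sense[dir: south]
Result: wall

Step: stack.pop[]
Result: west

Step: maze.move[dir: east]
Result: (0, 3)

Step: maze.sense[dir: south]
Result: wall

Step: stack.pop[]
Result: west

Step: maze.move[dir: east]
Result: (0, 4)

Step: maze.sense[dir: east]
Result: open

Step: stack.push[x: east]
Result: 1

Step: maze.move[dir: east]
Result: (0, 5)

Step: maze.sense[dir: east]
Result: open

Step: stack.push[x: east]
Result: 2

Step: maze.move[dir: east]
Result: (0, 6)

Step: maze.sense[dir: east]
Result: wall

Step: maze.sense[dir: south]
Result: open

Step: stack.push[x: south]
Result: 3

Step: maze.move[dir: south]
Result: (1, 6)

Step: maze.sense[dir: west]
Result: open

Step: stack.push[x: west]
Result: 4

Step: maze.move[dir: west]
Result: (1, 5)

Step: maze.sense[dir: west]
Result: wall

Step: maze.sense[dir: south]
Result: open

Step: stack.push[x: south]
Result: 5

Step: maze.move[dir: south]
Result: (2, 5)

Step: maze.sense[dir: west]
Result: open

Step: stack.push[x: west]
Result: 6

Step: maze.move[dir: west]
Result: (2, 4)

Step: maze.sense[dir: west]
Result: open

Step: stack.push[x: west]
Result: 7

Step: maze.move[dir: west]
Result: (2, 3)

Step: maze.sense[dir: west]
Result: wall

Step: maze.sense[dir: south]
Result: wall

Step: stack.pop[]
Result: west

Step: maze.move[dir: east]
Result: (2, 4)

Step: maze.sense[dir: south]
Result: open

Step: stack.push[x: south]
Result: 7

Step: maze.move[dir: south]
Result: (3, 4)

Step: maze.sense[dir: east]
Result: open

Step: stack.push[x: east]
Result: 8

Step: maze.move[dir: east]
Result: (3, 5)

Step: maze.sense[dir: east]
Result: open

Step: stack.push[x: east]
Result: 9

Step: maze.move[dir: east]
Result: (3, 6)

Step: maze.sense[dir: east]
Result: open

Step: stack.push[x: east]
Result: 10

Step: maze.move[dir: east]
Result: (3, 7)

Step: maze.sense[dir: north]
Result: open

Step: stack.push[x: north]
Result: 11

Step: maze.move[dir: north]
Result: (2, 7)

Step: maze.sense[dir: west]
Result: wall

Step: maze.sense[dir: north]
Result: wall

Step: stack.pop[]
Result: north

Step: maze.move[dir: south]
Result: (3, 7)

Step: maze.sense[dir: south]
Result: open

Step: stack.push[x: south]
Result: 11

Step: maze.move[dir: south]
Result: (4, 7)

Step: maze.sense[dir: west]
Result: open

Step: stack.push[x: west]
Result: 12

Step: maze.move[dir: west]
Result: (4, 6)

Step: maze.sense[dir: west]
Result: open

Step: stack.push[x: west]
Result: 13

Step: maze.move[dir: west]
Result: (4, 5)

Step: maze.sense[dir: west]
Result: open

Step: stack.push[x: west]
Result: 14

Step: maze.move[dir: west]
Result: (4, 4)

Step: maze.sense[dir: west]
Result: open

Step: stack.push[x: west]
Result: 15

Step: maze.move[dir: west]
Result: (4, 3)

Step: maze.sense[dir: west]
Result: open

Step: stack.push[x: west]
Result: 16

Step: maze.move[dir: west]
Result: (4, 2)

Step: maze.sense[dir: west]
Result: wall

Step: maze.sense[dir: north]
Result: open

Step: stack.push[x: north]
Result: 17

Step: maze.move[dir: north]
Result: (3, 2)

Step: maze.sense[dir: west]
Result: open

Step: stack.push[x: west]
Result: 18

Step: maze.move[dir: west]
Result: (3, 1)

Step: maze.sense[dir: west]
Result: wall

Step: maze.sense[dir: north]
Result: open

Step: stack.push[x: north]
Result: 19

Step: maze.move[dir: north]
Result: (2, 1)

Step: maze.sense[dir: west]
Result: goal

Step: maze.move[dir: west]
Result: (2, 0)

Answer: (2, 0)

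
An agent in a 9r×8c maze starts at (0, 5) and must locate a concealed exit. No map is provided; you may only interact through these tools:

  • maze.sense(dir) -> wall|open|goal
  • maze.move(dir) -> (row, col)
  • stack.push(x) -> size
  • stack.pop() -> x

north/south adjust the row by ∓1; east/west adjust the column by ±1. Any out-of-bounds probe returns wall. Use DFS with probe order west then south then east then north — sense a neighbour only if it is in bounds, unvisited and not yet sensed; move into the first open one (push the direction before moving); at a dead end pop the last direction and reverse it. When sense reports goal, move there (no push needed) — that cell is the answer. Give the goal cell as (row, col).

-> maze.sense(dir: west)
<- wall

-> maze.sense(dir: south)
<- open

-> stack.push(x: south)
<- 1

-> maze.move(dir: south)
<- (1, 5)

-> maze.sense(dir: west)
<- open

-> stack.push(x: west)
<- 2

-> maze.move(dir: west)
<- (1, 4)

-> maze.sense(dir: west)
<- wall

-> maze.sense(dir: south)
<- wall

-> stack.pop()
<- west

-> maze.move(dir: east)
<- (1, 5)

-> maze.sense(dir: south)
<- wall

-> maze.sense(dir: east)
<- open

-> stack.push(x: east)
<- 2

-> maze.move(dir: east)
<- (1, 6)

-> maze.sense(dir: south)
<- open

-> stack.push(x: south)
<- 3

-> maze.move(dir: south)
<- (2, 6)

-> maze.sense(dir: south)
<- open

-> stack.push(x: south)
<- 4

-> maze.move(dir: south)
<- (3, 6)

-> maze.sense(dir: west)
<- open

-> stack.push(x: west)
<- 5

-> maze.move(dir: west)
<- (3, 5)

-> maze.sense(dir: west)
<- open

-> stack.push(x: west)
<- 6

-> maze.move(dir: west)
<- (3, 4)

-> maze.sense(dir: west)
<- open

-> stack.push(x: west)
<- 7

-> maze.move(dir: west)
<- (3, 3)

-> maze.sense(dir: west)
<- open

-> stack.push(x: west)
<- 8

-> maze.move(dir: west)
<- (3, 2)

-> maze.sense(dir: west)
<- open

-> stack.push(x: west)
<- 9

-> maze.move(dir: west)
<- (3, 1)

-> maze.sense(dir: west)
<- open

-> stack.push(x: west)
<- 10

-> maze.move(dir: west)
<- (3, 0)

-> maze.sense(dir: south)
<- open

-> stack.push(x: south)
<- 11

-> maze.move(dir: south)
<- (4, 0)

-> maze.sense(dir: south)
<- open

-> stack.push(x: south)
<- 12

-> maze.move(dir: south)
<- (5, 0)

-> maze.sense(dir: south)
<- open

-> stack.push(x: south)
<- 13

-> maze.move(dir: south)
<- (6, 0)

-> maze.sense(dir: south)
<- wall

-> maze.sense(dir: east)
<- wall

-> stack.pop()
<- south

-> maze.move(dir: north)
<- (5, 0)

-> maze.sense(dir: east)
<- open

-> stack.push(x: east)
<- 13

-> maze.move(dir: east)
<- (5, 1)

-> maze.sense(dir: east)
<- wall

-> maze.sense(dir: north)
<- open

-> stack.push(x: north)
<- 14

-> maze.move(dir: north)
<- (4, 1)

-> maze.sense(dir: east)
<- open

-> stack.push(x: east)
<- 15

-> maze.move(dir: east)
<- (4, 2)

-> maze.sense(dir: east)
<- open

-> stack.push(x: east)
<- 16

-> maze.move(dir: east)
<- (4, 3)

-> maze.sense(dir: south)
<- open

-> stack.push(x: south)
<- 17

-> maze.move(dir: south)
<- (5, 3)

-> maze.sense(dir: south)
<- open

-> stack.push(x: south)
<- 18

-> maze.move(dir: south)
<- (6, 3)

-> maze.sense(dir: west)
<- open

-> stack.push(x: west)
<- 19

-> maze.move(dir: west)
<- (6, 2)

-> maze.sense(dir: south)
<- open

-> stack.push(x: south)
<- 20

-> maze.move(dir: south)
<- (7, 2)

-> maze.sense(dir: west)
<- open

-> stack.push(x: west)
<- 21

-> maze.move(dir: west)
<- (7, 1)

-> maze.sense(dir: south)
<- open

-> stack.push(x: south)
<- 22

-> maze.move(dir: south)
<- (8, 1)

-> maze.sense(dir: west)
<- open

-> stack.push(x: west)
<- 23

-> maze.move(dir: west)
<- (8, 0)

-> stack.pop()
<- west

-> maze.move(dir: east)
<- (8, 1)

-> maze.sense(dir: east)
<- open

-> stack.push(x: east)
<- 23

-> maze.move(dir: east)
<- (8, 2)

-> maze.sense(dir: east)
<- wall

-> stack.pop()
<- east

-> maze.move(dir: west)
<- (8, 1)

-> stack.pop()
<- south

-> maze.move(dir: north)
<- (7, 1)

-> stack.pop()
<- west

-> maze.move(dir: east)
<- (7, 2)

-> maze.sense(dir: east)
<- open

-> stack.push(x: east)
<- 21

-> maze.move(dir: east)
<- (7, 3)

-> maze.sense(dir: east)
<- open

-> stack.push(x: east)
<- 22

-> maze.move(dir: east)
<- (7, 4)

-> maze.sense(dir: south)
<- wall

-> maze.sense(dir: east)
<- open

-> stack.push(x: east)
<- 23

-> maze.move(dir: east)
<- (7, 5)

-> maze.sense(dir: south)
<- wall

-> maze.sense(dir: east)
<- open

-> stack.push(x: east)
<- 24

-> maze.move(dir: east)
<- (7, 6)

-> maze.sense(dir: south)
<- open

-> stack.push(x: south)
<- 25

-> maze.move(dir: south)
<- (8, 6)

-> maze.sense(dir: east)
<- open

-> stack.push(x: east)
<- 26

-> maze.move(dir: east)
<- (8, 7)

-> maze.sense(dir: north)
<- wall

-> stack.pop()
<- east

-> maze.move(dir: west)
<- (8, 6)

-> stack.pop()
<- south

-> maze.move(dir: north)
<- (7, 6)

-> maze.sense(dir: north)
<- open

-> stack.push(x: north)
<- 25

-> maze.move(dir: north)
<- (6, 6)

-> maze.sense(dir: west)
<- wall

-> maze.sense(dir: east)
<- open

-> stack.push(x: east)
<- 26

-> maze.move(dir: east)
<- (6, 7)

-> maze.sense(dir: north)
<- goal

-> maze.move(dir: north)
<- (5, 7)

Answer: (5, 7)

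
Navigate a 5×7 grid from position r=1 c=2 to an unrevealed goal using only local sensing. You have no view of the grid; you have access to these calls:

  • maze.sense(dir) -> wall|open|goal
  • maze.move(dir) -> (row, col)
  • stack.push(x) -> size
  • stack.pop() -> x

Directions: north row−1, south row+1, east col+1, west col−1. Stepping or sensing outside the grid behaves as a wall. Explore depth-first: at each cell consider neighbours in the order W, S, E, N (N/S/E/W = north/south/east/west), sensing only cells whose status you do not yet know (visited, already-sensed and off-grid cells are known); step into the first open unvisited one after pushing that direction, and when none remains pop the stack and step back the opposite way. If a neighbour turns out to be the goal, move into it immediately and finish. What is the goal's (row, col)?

I run maze.sense(dir='west'), yielding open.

Now I run stack.push(x='west'), and get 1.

I run maze.move(dir='west'), yielding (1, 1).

I run maze.sense(dir='west'), : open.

I use stack.push(x='west'), and see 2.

I use maze.move(dir='west'), giving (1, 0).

Invoking maze.sense(dir='south'), and get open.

Now I run stack.push(x='south'), and get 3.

I run maze.move(dir='south'), yielding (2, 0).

I try maze.sense(dir='south'), and see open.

I run stack.push(x='south'), and get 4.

I run maze.move(dir='south'), and observe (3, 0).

Calling maze.sense(dir='south'), : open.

Then stack.push(x='south'), : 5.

Invoking maze.move(dir='south'), giving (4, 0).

Now I run maze.sense(dir='east'), — result: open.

Calling stack.push(x='east'), giving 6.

I run maze.move(dir='east'), giving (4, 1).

I use maze.sense(dir='east'), and see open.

I run stack.push(x='east'), and get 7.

I invoke maze.move(dir='east'), — result: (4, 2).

I call maze.sense(dir='east'), giving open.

I call stack.push(x='east'), : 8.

Using maze.move(dir='east'), — result: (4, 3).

Using maze.sense(dir='east'), and get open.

Now I run stack.push(x='east'), yielding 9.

I invoke maze.move(dir='east'), — result: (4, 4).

Then maze.sense(dir='east'), yielding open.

Calling stack.push(x='east'), → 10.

Now I run maze.move(dir='east'), — result: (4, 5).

I invoke maze.sense(dir='east'), → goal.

I call maze.move(dir='east'), yielding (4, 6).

Answer: (4, 6)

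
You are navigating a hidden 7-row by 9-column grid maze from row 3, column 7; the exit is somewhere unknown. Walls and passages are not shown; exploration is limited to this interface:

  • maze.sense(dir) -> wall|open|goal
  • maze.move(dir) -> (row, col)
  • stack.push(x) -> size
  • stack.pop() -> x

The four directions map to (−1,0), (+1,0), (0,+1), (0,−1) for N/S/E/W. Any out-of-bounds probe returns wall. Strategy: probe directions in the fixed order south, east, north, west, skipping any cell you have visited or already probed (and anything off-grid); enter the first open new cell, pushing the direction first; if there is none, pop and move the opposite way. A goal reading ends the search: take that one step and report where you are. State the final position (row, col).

Do: maze.sense[dir=south]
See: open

Do: stack.push[x=south]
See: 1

Do: maze.move[dir=south]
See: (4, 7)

Do: maze.sense[dir=south]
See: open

Do: stack.push[x=south]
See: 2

Do: maze.move[dir=south]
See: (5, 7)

Do: maze.sense[dir=south]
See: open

Do: stack.push[x=south]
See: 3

Do: maze.move[dir=south]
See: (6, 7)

Do: maze.sense[dir=east]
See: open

Do: stack.push[x=east]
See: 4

Do: maze.move[dir=east]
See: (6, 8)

Do: maze.sense[dir=north]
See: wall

Do: stack.pop[]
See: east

Do: maze.move[dir=west]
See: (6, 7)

Do: maze.sense[dir=west]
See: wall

Do: stack.pop[]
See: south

Do: maze.move[dir=north]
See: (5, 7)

Do: maze.sense[dir=west]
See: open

Do: stack.push[x=west]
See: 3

Do: maze.move[dir=west]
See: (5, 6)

Do: maze.sense[dir=north]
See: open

Do: stack.push[x=north]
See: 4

Do: maze.move[dir=north]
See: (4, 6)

Do: maze.sense[dir=north]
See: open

Do: stack.push[x=north]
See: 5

Do: maze.move[dir=north]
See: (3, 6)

Do: maze.sense[dir=north]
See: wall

Do: maze.sense[dir=west]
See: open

Do: stack.push[x=west]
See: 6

Do: maze.move[dir=west]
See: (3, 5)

Do: maze.sense[dir=south]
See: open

Do: stack.push[x=south]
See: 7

Do: maze.move[dir=south]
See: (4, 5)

Do: maze.sense[dir=south]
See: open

Do: stack.push[x=south]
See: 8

Do: maze.move[dir=south]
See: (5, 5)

Do: maze.sense[dir=south]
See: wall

Do: maze.sense[dir=west]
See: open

Do: stack.push[x=west]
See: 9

Do: maze.move[dir=west]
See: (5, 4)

Do: maze.sense[dir=south]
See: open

Do: stack.push[x=south]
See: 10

Do: maze.move[dir=south]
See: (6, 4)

Do: maze.sense[dir=west]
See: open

Do: stack.push[x=west]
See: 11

Do: maze.move[dir=west]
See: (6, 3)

Do: maze.sense[dir=north]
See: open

Do: stack.push[x=north]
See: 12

Do: maze.move[dir=north]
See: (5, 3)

Do: maze.sense[dir=north]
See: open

Do: stack.push[x=north]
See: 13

Do: maze.move[dir=north]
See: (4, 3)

Do: maze.sense[dir=east]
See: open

Do: stack.push[x=east]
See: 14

Do: maze.move[dir=east]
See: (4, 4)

Do: maze.sense[dir=north]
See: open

Do: stack.push[x=north]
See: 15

Do: maze.move[dir=north]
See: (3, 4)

Do: maze.sense[dir=north]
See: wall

Do: maze.sense[dir=west]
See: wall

Do: stack.pop[]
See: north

Do: maze.move[dir=south]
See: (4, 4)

Do: stack.pop[]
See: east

Do: maze.move[dir=west]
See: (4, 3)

Do: maze.sense[dir=west]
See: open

Do: stack.push[x=west]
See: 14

Do: maze.move[dir=west]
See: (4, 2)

Do: maze.sense[dir=south]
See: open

Do: stack.push[x=south]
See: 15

Do: maze.move[dir=south]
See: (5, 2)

Do: maze.sense[dir=south]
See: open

Do: stack.push[x=south]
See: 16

Do: maze.move[dir=south]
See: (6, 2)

Do: maze.sense[dir=west]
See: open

Do: stack.push[x=west]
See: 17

Do: maze.move[dir=west]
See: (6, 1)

Do: maze.sense[dir=north]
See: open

Do: stack.push[x=north]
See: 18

Do: maze.move[dir=north]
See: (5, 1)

Do: maze.sense[dir=north]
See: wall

Do: maze.sense[dir=west]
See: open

Do: stack.push[x=west]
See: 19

Do: maze.move[dir=west]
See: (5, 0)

Do: maze.sense[dir=south]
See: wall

Do: maze.sense[dir=north]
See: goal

Do: maze.move[dir=north]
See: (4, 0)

Answer: (4, 0)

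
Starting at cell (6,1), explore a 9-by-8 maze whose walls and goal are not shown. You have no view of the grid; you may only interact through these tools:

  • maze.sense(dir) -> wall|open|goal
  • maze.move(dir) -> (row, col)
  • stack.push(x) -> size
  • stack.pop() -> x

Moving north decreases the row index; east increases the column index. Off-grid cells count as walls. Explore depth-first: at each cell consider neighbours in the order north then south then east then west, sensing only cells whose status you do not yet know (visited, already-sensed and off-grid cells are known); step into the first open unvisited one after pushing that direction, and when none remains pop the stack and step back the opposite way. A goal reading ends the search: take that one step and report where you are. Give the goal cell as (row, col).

Act: maze.sense[dir='north']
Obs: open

Act: stack.push[x='north']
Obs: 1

Act: maze.move[dir='north']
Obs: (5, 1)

Act: maze.sense[dir='north']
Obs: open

Act: stack.push[x='north']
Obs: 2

Act: maze.move[dir='north']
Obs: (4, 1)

Act: maze.sense[dir='north']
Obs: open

Act: stack.push[x='north']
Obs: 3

Act: maze.move[dir='north']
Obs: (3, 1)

Act: maze.sense[dir='north']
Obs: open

Act: stack.push[x='north']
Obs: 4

Act: maze.move[dir='north']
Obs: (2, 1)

Act: maze.sense[dir='north']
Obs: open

Act: stack.push[x='north']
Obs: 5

Act: maze.move[dir='north']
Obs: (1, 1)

Act: maze.sense[dir='north']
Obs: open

Act: stack.push[x='north']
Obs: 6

Act: maze.move[dir='north']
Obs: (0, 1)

Act: maze.sense[dir='east']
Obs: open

Act: stack.push[x='east']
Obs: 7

Act: maze.move[dir='east']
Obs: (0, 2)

Act: maze.sense[dir='south']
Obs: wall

Act: maze.sense[dir='east']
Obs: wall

Act: stack.pop[]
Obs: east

Act: maze.move[dir='west']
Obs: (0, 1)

Act: maze.sense[dir='west']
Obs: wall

Act: stack.pop[]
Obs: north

Act: maze.move[dir='south']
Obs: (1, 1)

Act: maze.sense[dir='west']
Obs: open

Act: stack.push[x='west']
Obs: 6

Act: maze.move[dir='west']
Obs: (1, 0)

Act: maze.sense[dir='south']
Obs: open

Act: stack.push[x='south']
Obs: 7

Act: maze.move[dir='south']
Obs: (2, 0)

Act: maze.sense[dir='south']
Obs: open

Act: stack.push[x='south']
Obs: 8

Act: maze.move[dir='south']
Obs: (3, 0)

Act: maze.sense[dir='south']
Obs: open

Act: stack.push[x='south']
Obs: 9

Act: maze.move[dir='south']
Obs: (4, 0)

Act: maze.sense[dir='south']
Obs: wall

Act: stack.pop[]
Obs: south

Act: maze.move[dir='north']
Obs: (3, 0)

Act: stack.pop[]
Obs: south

Act: maze.move[dir='north']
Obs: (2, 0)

Act: stack.pop[]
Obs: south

Act: maze.move[dir='north']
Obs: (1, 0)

Act: stack.pop[]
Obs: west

Act: maze.move[dir='east']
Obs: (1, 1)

Act: stack.pop[]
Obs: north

Act: maze.move[dir='south']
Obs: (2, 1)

Act: maze.sense[dir='east']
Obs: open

Act: stack.push[x='east']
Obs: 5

Act: maze.move[dir='east']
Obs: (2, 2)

Act: maze.sense[dir='south']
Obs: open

Act: stack.push[x='south']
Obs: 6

Act: maze.move[dir='south']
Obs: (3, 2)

Act: maze.sense[dir='south']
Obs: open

Act: stack.push[x='south']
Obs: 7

Act: maze.move[dir='south']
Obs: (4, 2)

Act: maze.sense[dir='south']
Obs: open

Act: stack.push[x='south']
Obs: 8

Act: maze.move[dir='south']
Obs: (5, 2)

Act: maze.sense[dir='south']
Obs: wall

Act: maze.sense[dir='east']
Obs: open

Act: stack.push[x='east']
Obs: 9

Act: maze.move[dir='east']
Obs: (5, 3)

Act: maze.sense[dir='north']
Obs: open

Act: stack.push[x='north']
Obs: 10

Act: maze.move[dir='north']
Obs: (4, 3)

Act: maze.sense[dir='north']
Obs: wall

Act: maze.sense[dir='east']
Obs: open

Act: stack.push[x='east']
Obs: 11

Act: maze.move[dir='east']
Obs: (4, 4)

Act: maze.sense[dir='north']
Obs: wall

Act: maze.sense[dir='south']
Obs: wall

Act: maze.sense[dir='east']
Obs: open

Act: stack.push[x='east']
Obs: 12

Act: maze.move[dir='east']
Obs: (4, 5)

Act: maze.sense[dir='north']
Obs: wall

Act: maze.sense[dir='south']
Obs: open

Act: stack.push[x='south']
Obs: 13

Act: maze.move[dir='south']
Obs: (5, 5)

Act: maze.sense[dir='south']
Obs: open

Act: stack.push[x='south']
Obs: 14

Act: maze.move[dir='south']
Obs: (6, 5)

Act: maze.sense[dir='south']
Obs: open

Act: stack.push[x='south']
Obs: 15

Act: maze.move[dir='south']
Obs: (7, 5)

Act: maze.sense[dir='south']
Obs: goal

Act: maze.move[dir='south']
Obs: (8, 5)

Answer: (8, 5)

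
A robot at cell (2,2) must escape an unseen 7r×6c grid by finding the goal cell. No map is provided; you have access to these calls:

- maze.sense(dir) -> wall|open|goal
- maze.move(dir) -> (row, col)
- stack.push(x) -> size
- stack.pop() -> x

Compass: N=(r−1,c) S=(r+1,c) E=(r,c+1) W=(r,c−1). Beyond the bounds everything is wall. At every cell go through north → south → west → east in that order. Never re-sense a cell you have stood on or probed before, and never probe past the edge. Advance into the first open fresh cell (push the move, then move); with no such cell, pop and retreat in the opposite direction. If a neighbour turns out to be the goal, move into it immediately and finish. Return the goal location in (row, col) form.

Step: sense[dir: north]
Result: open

Step: push[x: north]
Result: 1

Step: move[dir: north]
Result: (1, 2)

Step: sense[dir: north]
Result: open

Step: push[x: north]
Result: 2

Step: move[dir: north]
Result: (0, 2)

Step: sense[dir: west]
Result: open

Step: push[x: west]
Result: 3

Step: move[dir: west]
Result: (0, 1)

Step: sense[dir: south]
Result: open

Step: push[x: south]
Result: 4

Step: move[dir: south]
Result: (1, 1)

Step: sense[dir: south]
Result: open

Step: push[x: south]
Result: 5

Step: move[dir: south]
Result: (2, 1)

Step: sense[dir: south]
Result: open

Step: push[x: south]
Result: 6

Step: move[dir: south]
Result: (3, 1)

Step: sense[dir: south]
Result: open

Step: push[x: south]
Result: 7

Step: move[dir: south]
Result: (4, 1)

Step: sense[dir: south]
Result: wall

Step: sense[dir: west]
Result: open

Step: push[x: west]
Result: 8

Step: move[dir: west]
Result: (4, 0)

Step: sense[dir: north]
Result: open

Step: push[x: north]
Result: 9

Step: move[dir: north]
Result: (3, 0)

Step: sense[dir: north]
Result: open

Step: push[x: north]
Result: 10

Step: move[dir: north]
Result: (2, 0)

Step: sense[dir: north]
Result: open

Step: push[x: north]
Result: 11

Step: move[dir: north]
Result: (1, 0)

Step: sense[dir: north]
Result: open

Step: push[x: north]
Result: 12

Step: move[dir: north]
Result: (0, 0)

Step: pop[]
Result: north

Step: move[dir: south]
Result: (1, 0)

Step: pop[]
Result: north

Step: move[dir: south]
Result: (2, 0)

Step: pop[]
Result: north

Step: move[dir: south]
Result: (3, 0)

Step: pop[]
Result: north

Step: move[dir: south]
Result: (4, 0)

Step: sense[dir: south]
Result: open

Step: push[x: south]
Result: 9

Step: move[dir: south]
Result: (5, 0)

Step: sense[dir: south]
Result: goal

Step: move[dir: south]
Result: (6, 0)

Answer: (6, 0)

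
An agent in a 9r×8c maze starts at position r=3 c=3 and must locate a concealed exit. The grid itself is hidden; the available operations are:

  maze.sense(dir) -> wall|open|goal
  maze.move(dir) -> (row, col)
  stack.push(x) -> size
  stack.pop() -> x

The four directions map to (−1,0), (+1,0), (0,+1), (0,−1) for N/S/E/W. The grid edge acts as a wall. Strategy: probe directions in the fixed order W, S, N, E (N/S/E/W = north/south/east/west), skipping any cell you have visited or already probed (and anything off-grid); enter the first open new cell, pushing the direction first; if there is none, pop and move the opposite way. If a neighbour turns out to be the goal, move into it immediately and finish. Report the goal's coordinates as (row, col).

> maze.sense dir: west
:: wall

> maze.sense dir: south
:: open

> stack.push x: south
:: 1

> maze.move dir: south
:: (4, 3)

> maze.sense dir: west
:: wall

> maze.sense dir: south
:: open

> stack.push x: south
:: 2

> maze.move dir: south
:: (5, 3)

> maze.sense dir: west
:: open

> stack.push x: west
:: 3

> maze.move dir: west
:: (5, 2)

> maze.sense dir: west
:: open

> stack.push x: west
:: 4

> maze.move dir: west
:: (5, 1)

> maze.sense dir: west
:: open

> stack.push x: west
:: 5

> maze.move dir: west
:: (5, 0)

> maze.sense dir: south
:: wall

> maze.sense dir: north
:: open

> stack.push x: north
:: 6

> maze.move dir: north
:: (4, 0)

> maze.sense dir: north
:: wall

> maze.sense dir: east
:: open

> stack.push x: east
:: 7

> maze.move dir: east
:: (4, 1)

> maze.sense dir: north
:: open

> stack.push x: north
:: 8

> maze.move dir: north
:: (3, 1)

> maze.sense dir: north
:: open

> stack.push x: north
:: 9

> maze.move dir: north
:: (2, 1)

> maze.sense dir: west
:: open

> stack.push x: west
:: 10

> maze.move dir: west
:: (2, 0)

> maze.sense dir: north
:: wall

> stack.pop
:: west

> maze.move dir: east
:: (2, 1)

> maze.sense dir: north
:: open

> stack.push x: north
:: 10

> maze.move dir: north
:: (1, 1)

> maze.sense dir: north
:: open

> stack.push x: north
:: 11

> maze.move dir: north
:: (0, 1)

> maze.sense dir: west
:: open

> stack.push x: west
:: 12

> maze.move dir: west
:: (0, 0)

> stack.pop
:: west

> maze.move dir: east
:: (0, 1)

> maze.sense dir: east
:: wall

> stack.pop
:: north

> maze.move dir: south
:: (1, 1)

> maze.sense dir: east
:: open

> stack.push x: east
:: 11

> maze.move dir: east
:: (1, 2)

> maze.sense dir: south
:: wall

> maze.sense dir: east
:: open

> stack.push x: east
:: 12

> maze.move dir: east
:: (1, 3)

> maze.sense dir: south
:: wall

> maze.sense dir: north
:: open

> stack.push x: north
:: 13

> maze.move dir: north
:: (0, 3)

> maze.sense dir: east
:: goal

> maze.move dir: east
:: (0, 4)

Answer: (0, 4)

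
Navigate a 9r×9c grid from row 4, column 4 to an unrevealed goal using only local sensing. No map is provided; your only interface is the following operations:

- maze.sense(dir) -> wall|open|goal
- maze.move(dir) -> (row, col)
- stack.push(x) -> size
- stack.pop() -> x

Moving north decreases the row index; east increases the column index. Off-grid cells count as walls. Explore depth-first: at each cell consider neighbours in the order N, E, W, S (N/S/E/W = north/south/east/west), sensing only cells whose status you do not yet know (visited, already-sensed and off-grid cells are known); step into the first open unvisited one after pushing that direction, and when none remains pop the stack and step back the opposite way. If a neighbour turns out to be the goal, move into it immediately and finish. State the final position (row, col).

// maze.sense(north) -> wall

// maze.sense(east) -> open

// stack.push(east) -> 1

// maze.move(east) -> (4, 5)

// maze.sense(north) -> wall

// maze.sense(east) -> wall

// maze.sense(south) -> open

// stack.push(south) -> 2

// maze.move(south) -> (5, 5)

// maze.sense(east) -> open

// stack.push(east) -> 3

// maze.move(east) -> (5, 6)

// maze.sense(east) -> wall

// maze.sense(south) -> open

// stack.push(south) -> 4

// maze.move(south) -> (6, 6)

// maze.sense(east) -> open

// stack.push(east) -> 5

// maze.move(east) -> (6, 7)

// maze.sense(east) -> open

// stack.push(east) -> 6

// maze.move(east) -> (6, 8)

// maze.sense(north) -> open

// stack.push(north) -> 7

// maze.move(north) -> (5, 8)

// maze.sense(north) -> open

// stack.push(north) -> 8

// maze.move(north) -> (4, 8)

// maze.sense(north) -> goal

// maze.move(north) -> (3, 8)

Answer: (3, 8)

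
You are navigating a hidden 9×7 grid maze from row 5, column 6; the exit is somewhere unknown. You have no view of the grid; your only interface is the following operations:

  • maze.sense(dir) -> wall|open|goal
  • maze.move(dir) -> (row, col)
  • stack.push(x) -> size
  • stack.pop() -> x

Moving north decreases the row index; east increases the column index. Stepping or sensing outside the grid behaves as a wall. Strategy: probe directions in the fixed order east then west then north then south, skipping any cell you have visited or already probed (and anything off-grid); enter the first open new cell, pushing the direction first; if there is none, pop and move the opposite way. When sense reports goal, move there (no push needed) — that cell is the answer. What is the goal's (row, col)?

I call sense passing dir='west', and observe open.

Invoking push passing x='west', → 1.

Invoking move passing dir='west', — result: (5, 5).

I call sense passing dir='west', which returns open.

Calling push passing x='west', and get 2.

Now I run move passing dir='west', and get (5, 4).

I use sense passing dir='west', → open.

Now I run push passing x='west', yielding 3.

Using move passing dir='west', giving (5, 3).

Then sense passing dir='west', and observe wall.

Then sense passing dir='north', and see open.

I use push passing x='north', giving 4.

I run move passing dir='north', and observe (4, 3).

I invoke sense passing dir='east', → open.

Invoking push passing x='east', yielding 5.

I run move passing dir='east', → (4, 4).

Next I call sense passing dir='east', — result: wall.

Now I run sense passing dir='north', yielding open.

Invoking push passing x='north', and see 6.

Using move passing dir='north', and see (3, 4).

Calling sense passing dir='east', : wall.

Invoking sense passing dir='west', giving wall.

Now I run sense passing dir='north', and see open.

I invoke push passing x='north', and see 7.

Calling move passing dir='north', yielding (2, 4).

Using sense passing dir='east', which returns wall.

Calling sense passing dir='west', and get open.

I run push passing x='west', and observe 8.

Calling move passing dir='west', → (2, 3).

I call sense passing dir='west', and get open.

I run push passing x='west', and get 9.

I call move passing dir='west', and get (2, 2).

Invoking sense passing dir='west', and see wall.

Invoking sense passing dir='north', and observe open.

Calling push passing x='north', and observe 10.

Now I run move passing dir='north', and get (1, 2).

Calling sense passing dir='east', → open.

Invoking push passing x='east', which returns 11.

I call move passing dir='east', and see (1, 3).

Invoking sense passing dir='east', giving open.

I run push passing x='east', and get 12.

Next I call move passing dir='east', and observe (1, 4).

Using sense passing dir='east', which returns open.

Calling push passing x='east', which returns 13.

I run move passing dir='east', → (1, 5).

Next I call sense passing dir='east', giving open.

I invoke push passing x='east', yielding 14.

I call move passing dir='east', yielding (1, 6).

Calling sense passing dir='north', which returns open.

Invoking push passing x='north', yielding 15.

I try move passing dir='north', and observe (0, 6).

I use sense passing dir='west', which returns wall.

Next I call pop, which returns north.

I try move passing dir='south', giving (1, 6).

Using sense passing dir='south', which returns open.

Next I call push passing x='south', and get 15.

Using move passing dir='south', giving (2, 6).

Calling sense passing dir='south', and observe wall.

I run pop, giving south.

Using move passing dir='north', yielding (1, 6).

Invoking pop(), and see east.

I try move passing dir='west', and see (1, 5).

I invoke pop(), : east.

Invoking move passing dir='west', : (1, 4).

I run sense passing dir='north', which returns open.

Then push passing x='north', → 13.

I run move passing dir='north', and observe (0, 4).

Using sense passing dir='west', yielding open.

I invoke push passing x='west', and see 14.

I try move passing dir='west', giving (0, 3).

I invoke sense passing dir='west', and get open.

I run push passing x='west', and get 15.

Now I run move passing dir='west', — result: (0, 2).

I run sense passing dir='west', and get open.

I call push passing x='west', yielding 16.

I try move passing dir='west', giving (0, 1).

I call sense passing dir='west', giving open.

Using push passing x='west', which returns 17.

Calling move passing dir='west', which returns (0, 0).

I call sense passing dir='south', and get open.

I use push passing x='south', : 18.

Now I run move passing dir='south', giving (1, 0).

I use sense passing dir='east', : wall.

I use sense passing dir='south', yielding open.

Next I call push passing x='south', which returns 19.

I invoke move passing dir='south', → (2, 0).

Calling sense passing dir='south', — result: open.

I invoke push passing x='south', and see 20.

Next I call move passing dir='south', and get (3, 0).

I try sense passing dir='east', and observe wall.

I invoke sense passing dir='south', : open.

Now I run push passing x='south', yielding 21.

Calling move passing dir='south', and observe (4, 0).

I try sense passing dir='east', : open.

I invoke push passing x='east', and get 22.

Calling move passing dir='east', yielding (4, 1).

Then sense passing dir='east', yielding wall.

I use sense passing dir='south', yielding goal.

Next I call move passing dir='south', and observe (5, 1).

Answer: (5, 1)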